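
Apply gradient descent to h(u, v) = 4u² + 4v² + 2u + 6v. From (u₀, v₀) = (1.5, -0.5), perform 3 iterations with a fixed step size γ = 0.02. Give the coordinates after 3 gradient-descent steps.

(0.787232, -0.601824)

∇h = (8u + 2, 8v + 6)
Step 1: at (1.5, -0.5), ∇h = (14, 2) → (1.5, -0.5) − 0.02·(14, 2) = (1.22, -0.54)
Step 2: at (1.22, -0.54), ∇h = (11.76, 1.68) → (1.22, -0.54) − 0.02·(11.76, 1.68) = (0.9848, -0.5736)
Step 3: at (0.9848, -0.5736), ∇h = (9.8784, 1.4112) → (0.9848, -0.5736) − 0.02·(9.8784, 1.4112) = (0.787232, -0.601824)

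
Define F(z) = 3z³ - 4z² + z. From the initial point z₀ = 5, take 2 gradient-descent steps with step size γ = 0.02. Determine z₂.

1.169888

F′(z) = 9z² - 8z + 1
z₁ = 5 − 0.02·186 = 1.28
z₂ = 1.28 − 0.02·5.5056 = 1.169888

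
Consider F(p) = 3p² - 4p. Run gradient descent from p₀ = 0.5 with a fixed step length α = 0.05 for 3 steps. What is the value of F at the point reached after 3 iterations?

-1.32352925

F′(p) = 6p - 4
p₁ = 0.5 − 0.05·(-1) = 0.55
p₂ = 0.55 − 0.05·(-0.7) = 0.585
p₃ = 0.585 − 0.05·(-0.49) = 0.6095
F(0.6095) = -1.32352925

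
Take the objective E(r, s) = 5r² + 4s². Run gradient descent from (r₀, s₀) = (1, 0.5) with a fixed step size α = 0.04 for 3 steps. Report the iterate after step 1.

(0.6, 0.34)

∇E = (10r, 8s)
(r₁, s₁) = (1, 0.5) − 0.04·(10, 4) = (0.6, 0.34)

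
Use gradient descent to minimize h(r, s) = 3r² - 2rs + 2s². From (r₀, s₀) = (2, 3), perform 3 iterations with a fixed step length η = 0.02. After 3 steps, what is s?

2.54368

∇h = (6r - 2s, -2r + 4s)
Step 1: at (2, 3), ∇h = (6, 8) → (2, 3) − 0.02·(6, 8) = (1.88, 2.84)
Step 2: at (1.88, 2.84), ∇h = (5.6, 7.6) → (1.88, 2.84) − 0.02·(5.6, 7.6) = (1.768, 2.688)
Step 3: at (1.768, 2.688), ∇h = (5.232, 7.216) → (1.768, 2.688) − 0.02·(5.232, 7.216) = (1.66336, 2.54368)
s = 2.54368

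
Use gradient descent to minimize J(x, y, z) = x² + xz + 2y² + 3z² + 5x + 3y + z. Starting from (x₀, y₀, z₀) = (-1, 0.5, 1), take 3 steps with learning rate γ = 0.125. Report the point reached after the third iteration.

∇J = (2x + z + 5, 4y + 3, x + 6z + 1)
(x₁, y₁, z₁) = (-1, 0.5, 1) − 0.125·(4, 5, 6) = (-1.5, -0.125, 0.25)
(x₂, y₂, z₂) = (-1.5, -0.125, 0.25) − 0.125·(2.25, 2.5, 1) = (-1.78125, -0.4375, 0.125)
(x₃, y₃, z₃) = (-1.78125, -0.4375, 0.125) − 0.125·(1.5625, 1.25, -0.03125) = (-1.9765625, -0.59375, 0.12890625)

(-1.9765625, -0.59375, 0.12890625)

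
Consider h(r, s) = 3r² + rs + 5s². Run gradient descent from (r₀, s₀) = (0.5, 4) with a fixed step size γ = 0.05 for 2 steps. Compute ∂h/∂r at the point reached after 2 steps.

∇h = (6r + s, r + 10s)
Step 1: at (0.5, 4), ∇h = (7, 40.5) → (0.5, 4) − 0.05·(7, 40.5) = (0.15, 1.975)
Step 2: at (0.15, 1.975), ∇h = (2.875, 19.9) → (0.15, 1.975) − 0.05·(2.875, 19.9) = (0.00625, 0.98)
∂h/∂r at (0.00625, 0.98) = 1.0175

1.0175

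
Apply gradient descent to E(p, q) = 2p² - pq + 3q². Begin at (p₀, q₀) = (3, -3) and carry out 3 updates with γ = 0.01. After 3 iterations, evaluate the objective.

∇E = (4p - q, -p + 6q)
Step 1: at (3, -3), ∇E = (15, -21) → (3, -3) − 0.01·(15, -21) = (2.85, -2.79)
Step 2: at (2.85, -2.79), ∇E = (14.19, -19.59) → (2.85, -2.79) − 0.01·(14.19, -19.59) = (2.7081, -2.5941)
Step 3: at (2.7081, -2.5941), ∇E = (13.4265, -18.2727) → (2.7081, -2.5941) − 0.01·(13.4265, -18.2727) = (2.573835, -2.411373)
E(2.573835, -2.411373) = 36.899888675292

36.899888675292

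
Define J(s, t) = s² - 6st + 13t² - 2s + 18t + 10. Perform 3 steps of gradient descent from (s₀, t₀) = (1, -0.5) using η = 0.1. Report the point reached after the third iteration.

∇J = (2s - 6t - 2, -6s + 26t + 18)
(s₁, t₁) = (1, -0.5) − 0.1·(3, -1) = (0.7, -0.4)
(s₂, t₂) = (0.7, -0.4) − 0.1·(1.8, 3.4) = (0.52, -0.74)
(s₃, t₃) = (0.52, -0.74) − 0.1·(3.48, -4.36) = (0.172, -0.304)

(0.172, -0.304)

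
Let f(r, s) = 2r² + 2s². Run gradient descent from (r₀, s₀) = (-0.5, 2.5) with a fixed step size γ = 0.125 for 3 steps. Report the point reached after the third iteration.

∇f = (4r, 4s)
Step 1: at (-0.5, 2.5), ∇f = (-2, 10) → (-0.5, 2.5) − 0.125·(-2, 10) = (-0.25, 1.25)
Step 2: at (-0.25, 1.25), ∇f = (-1, 5) → (-0.25, 1.25) − 0.125·(-1, 5) = (-0.125, 0.625)
Step 3: at (-0.125, 0.625), ∇f = (-0.5, 2.5) → (-0.125, 0.625) − 0.125·(-0.5, 2.5) = (-0.0625, 0.3125)

(-0.0625, 0.3125)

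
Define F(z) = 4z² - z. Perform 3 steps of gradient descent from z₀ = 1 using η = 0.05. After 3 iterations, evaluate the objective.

F′(z) = 8z - 1
z₁ = 1 − 0.05·7 = 0.65
z₂ = 0.65 − 0.05·4.2 = 0.44
z₃ = 0.44 − 0.05·2.52 = 0.314
F(0.314) = 0.080384

0.080384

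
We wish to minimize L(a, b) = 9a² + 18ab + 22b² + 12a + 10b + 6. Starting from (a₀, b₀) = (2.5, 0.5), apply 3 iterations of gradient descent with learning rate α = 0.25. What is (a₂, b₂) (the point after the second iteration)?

(130.375, 248)

∇L = (18a + 18b + 12, 18a + 44b + 10)
Step 1: at (2.5, 0.5), ∇L = (66, 77) → (2.5, 0.5) − 0.25·(66, 77) = (-14, -18.75)
Step 2: at (-14, -18.75), ∇L = (-577.5, -1067) → (-14, -18.75) − 0.25·(-577.5, -1067) = (130.375, 248)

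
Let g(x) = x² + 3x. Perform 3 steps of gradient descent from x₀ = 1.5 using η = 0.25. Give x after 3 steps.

-1.125

g′(x) = 2x + 3
x₁ = 1.5 − 0.25·6 = 0
x₂ = 0 − 0.25·3 = -0.75
x₃ = -0.75 − 0.25·1.5 = -1.125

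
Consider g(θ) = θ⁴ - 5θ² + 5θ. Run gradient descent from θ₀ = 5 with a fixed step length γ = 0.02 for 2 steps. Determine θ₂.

g′(θ) = 4θ³ - 10θ + 5
Step 1: g′(5) = 455; θ₁ = 5 − 0.02·455 = -4.1
Step 2: g′(-4.1) = -229.684; θ₂ = -4.1 − 0.02·(-229.684) = 0.49368

0.49368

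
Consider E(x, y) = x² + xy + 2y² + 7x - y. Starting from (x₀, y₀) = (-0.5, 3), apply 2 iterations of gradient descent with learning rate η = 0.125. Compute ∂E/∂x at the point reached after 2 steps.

3.5625

∇E = (2x + y + 7, x + 4y - 1)
Step 1: at (-0.5, 3), ∇E = (9, 10.5) → (-0.5, 3) − 0.125·(9, 10.5) = (-1.625, 1.6875)
Step 2: at (-1.625, 1.6875), ∇E = (5.4375, 4.125) → (-1.625, 1.6875) − 0.125·(5.4375, 4.125) = (-2.3046875, 1.171875)
∂E/∂x at (-2.3046875, 1.171875) = 3.5625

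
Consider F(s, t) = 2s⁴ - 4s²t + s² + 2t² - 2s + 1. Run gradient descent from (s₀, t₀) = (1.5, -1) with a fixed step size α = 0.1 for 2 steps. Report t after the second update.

∇F = (8s³ - 8st + 2s - 2, -4s² + 4t)
(s₁, t₁) = (1.5, -1) − 0.1·(40, -13) = (-2.5, 0.3)
(s₂, t₂) = (-2.5, 0.3) − 0.1·(-126, -23.8) = (10.1, 2.68)
t = 2.68

2.68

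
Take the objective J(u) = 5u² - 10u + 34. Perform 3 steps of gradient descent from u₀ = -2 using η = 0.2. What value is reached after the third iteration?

4

J′(u) = 10u - 10
u₁ = -2 − 0.2·(-30) = 4
u₂ = 4 − 0.2·30 = -2
u₃ = -2 − 0.2·(-30) = 4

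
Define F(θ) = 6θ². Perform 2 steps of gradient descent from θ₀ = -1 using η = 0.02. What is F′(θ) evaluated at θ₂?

-6.9312

F′(θ) = 12θ
Step 1: F′(-1) = -12; θ₁ = -1 − 0.02·(-12) = -0.76
Step 2: F′(-0.76) = -9.12; θ₂ = -0.76 − 0.02·(-9.12) = -0.5776
F′(θ) at (-0.5776) = -6.9312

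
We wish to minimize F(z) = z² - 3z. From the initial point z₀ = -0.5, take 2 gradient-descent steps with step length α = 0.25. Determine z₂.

1

F′(z) = 2z - 3
Step 1: F′(-0.5) = -4; z₁ = -0.5 − 0.25·(-4) = 0.5
Step 2: F′(0.5) = -2; z₂ = 0.5 − 0.25·(-2) = 1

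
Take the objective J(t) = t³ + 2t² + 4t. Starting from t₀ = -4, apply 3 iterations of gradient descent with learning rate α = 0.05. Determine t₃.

-22.7687494

J′(t) = 3t² + 4t + 4
Step 1: J′(-4) = 36; t₁ = -4 − 0.05·36 = -5.8
Step 2: J′(-5.8) = 81.72; t₂ = -5.8 − 0.05·81.72 = -9.886
Step 3: J′(-9.886) = 257.654988; t₃ = -9.886 − 0.05·257.654988 = -22.7687494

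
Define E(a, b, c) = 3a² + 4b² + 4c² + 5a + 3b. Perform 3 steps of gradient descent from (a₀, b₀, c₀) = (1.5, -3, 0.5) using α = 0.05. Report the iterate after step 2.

∇E = (6a + 5, 8b + 3, 8c)
(a₁, b₁, c₁) = (1.5, -3, 0.5) − 0.05·(14, -21, 4) = (0.8, -1.95, 0.3)
(a₂, b₂, c₂) = (0.8, -1.95, 0.3) − 0.05·(9.8, -12.6, 2.4) = (0.31, -1.32, 0.18)

(0.31, -1.32, 0.18)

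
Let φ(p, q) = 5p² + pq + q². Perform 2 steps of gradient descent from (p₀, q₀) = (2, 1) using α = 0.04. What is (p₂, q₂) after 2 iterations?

(0.6624, 0.7264)

∇φ = (10p + q, p + 2q)
Step 1: at (2, 1), ∇φ = (21, 4) → (2, 1) − 0.04·(21, 4) = (1.16, 0.84)
Step 2: at (1.16, 0.84), ∇φ = (12.44, 2.84) → (1.16, 0.84) − 0.04·(12.44, 2.84) = (0.6624, 0.7264)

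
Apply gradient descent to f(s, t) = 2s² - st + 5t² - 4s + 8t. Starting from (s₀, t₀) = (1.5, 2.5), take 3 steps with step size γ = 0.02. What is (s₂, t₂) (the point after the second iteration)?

∇f = (4s - t - 4, -s + 10t + 8)
Step 1: at (1.5, 2.5), ∇f = (-0.5, 31.5) → (1.5, 2.5) − 0.02·(-0.5, 31.5) = (1.51, 1.87)
Step 2: at (1.51, 1.87), ∇f = (0.17, 25.19) → (1.51, 1.87) − 0.02·(0.17, 25.19) = (1.5066, 1.3662)

(1.5066, 1.3662)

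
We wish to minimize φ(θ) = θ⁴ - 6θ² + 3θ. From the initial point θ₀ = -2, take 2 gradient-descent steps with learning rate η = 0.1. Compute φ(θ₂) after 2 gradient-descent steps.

-11.49609375

φ′(θ) = 4θ³ - 12θ + 3
Step 1: φ′(-2) = -5; θ₁ = -2 − 0.1·(-5) = -1.5
Step 2: φ′(-1.5) = 7.5; θ₂ = -1.5 − 0.1·7.5 = -2.25
φ(-2.25) = -11.49609375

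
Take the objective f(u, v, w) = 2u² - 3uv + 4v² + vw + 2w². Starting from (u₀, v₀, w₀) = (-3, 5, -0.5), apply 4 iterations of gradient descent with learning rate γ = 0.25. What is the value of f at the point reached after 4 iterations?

2828.58465576171875

∇f = (4u - 3v, -3u + 8v + w, v + 4w)
(u₁, v₁, w₁) = (-3, 5, -0.5) − 0.25·(-27, 48.5, 3) = (3.75, -7.125, -1.25)
(u₂, v₂, w₂) = (3.75, -7.125, -1.25) − 0.25·(36.375, -69.5, -12.125) = (-5.34375, 10.25, 1.78125)
(u₃, v₃, w₃) = (-5.34375, 10.25, 1.78125) − 0.25·(-52.125, 99.8125, 17.375) = (7.6875, -14.703125, -2.5625)
(u₄, v₄, w₄) = (7.6875, -14.703125, -2.5625) − 0.25·(74.859375, -143.25, -24.953125) = (-11.02734375, 21.109375, 3.67578125)
f(-11.02734375, 21.109375, 3.67578125) = 2828.58465576171875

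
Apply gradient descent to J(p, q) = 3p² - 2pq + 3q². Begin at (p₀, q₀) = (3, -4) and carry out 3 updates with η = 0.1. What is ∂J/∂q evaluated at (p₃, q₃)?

-0.656

∇J = (6p - 2q, -2p + 6q)
Step 1: at (3, -4), ∇J = (26, -30) → (3, -4) − 0.1·(26, -30) = (0.4, -1)
Step 2: at (0.4, -1), ∇J = (4.4, -6.8) → (0.4, -1) − 0.1·(4.4, -6.8) = (-0.04, -0.32)
Step 3: at (-0.04, -0.32), ∇J = (0.4, -1.84) → (-0.04, -0.32) − 0.1·(0.4, -1.84) = (-0.08, -0.136)
∂J/∂q at (-0.08, -0.136) = -0.656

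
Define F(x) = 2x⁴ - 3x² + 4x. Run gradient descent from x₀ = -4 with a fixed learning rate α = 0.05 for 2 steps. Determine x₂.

F′(x) = 8x³ - 6x + 4
x₁ = -4 − 0.05·(-484) = 20.2
x₂ = 20.2 − 0.05·65822.064 = -3270.9032

-3270.9032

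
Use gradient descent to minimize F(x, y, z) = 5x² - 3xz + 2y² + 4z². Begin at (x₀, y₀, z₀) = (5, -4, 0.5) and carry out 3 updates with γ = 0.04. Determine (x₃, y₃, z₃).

∇F = (10x - 3z, 4y, -3x + 8z)
(x₁, y₁, z₁) = (5, -4, 0.5) − 0.04·(48.5, -16, -11) = (3.06, -3.36, 0.94)
(x₂, y₂, z₂) = (3.06, -3.36, 0.94) − 0.04·(27.78, -13.44, -1.66) = (1.9488, -2.8224, 1.0064)
(x₃, y₃, z₃) = (1.9488, -2.8224, 1.0064) − 0.04·(16.4688, -11.2896, 2.2048) = (1.290048, -2.370816, 0.918208)

(1.290048, -2.370816, 0.918208)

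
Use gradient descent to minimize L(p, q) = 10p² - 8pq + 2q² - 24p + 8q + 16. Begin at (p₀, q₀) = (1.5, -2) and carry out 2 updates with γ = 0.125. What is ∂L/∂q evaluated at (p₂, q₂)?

∇L = (20p - 8q - 24, -8p + 4q + 8)
Step 1: at (1.5, -2), ∇L = (22, -12) → (1.5, -2) − 0.125·(22, -12) = (-1.25, -0.5)
Step 2: at (-1.25, -0.5), ∇L = (-45, 16) → (-1.25, -0.5) − 0.125·(-45, 16) = (4.375, -2.5)
∂L/∂q at (4.375, -2.5) = -37

-37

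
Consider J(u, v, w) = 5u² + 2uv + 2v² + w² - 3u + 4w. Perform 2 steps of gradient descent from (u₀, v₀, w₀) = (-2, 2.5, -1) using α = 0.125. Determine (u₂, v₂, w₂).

(-0.125, 0.8125, -1.4375)

∇J = (10u + 2v - 3, 2u + 4v, 2w + 4)
Step 1: at (-2, 2.5, -1), ∇J = (-18, 6, 2) → (-2, 2.5, -1) − 0.125·(-18, 6, 2) = (0.25, 1.75, -1.25)
Step 2: at (0.25, 1.75, -1.25), ∇J = (3, 7.5, 1.5) → (0.25, 1.75, -1.25) − 0.125·(3, 7.5, 1.5) = (-0.125, 0.8125, -1.4375)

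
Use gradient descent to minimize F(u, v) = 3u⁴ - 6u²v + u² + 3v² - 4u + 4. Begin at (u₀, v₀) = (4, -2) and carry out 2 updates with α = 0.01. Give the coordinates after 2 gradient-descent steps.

(8.27065984, 0.449344)

∇F = (12u³ - 12uv + 2u - 4, -6u² + 6v)
(u₁, v₁) = (4, -2) − 0.01·(868, -108) = (-4.68, -0.92)
(u₂, v₂) = (-4.68, -0.92) − 0.01·(-1295.065984, -136.9344) = (8.27065984, 0.449344)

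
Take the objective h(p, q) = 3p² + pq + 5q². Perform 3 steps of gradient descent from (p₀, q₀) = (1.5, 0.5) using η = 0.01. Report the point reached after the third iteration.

∇h = (6p + q, p + 10q)
(p₁, q₁) = (1.5, 0.5) − 0.01·(9.5, 6.5) = (1.405, 0.435)
(p₂, q₂) = (1.405, 0.435) − 0.01·(8.865, 5.755) = (1.31635, 0.37745)
(p₃, q₃) = (1.31635, 0.37745) − 0.01·(8.27555, 5.09085) = (1.2335945, 0.3265415)

(1.2335945, 0.3265415)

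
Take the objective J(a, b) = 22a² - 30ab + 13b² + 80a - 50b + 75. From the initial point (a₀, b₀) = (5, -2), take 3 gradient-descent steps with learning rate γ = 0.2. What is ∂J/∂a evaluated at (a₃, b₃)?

-650073.6

∇J = (44a - 30b + 80, -30a + 26b - 50)
Step 1: at (5, -2), ∇J = (360, -252) → (5, -2) − 0.2·(360, -252) = (-67, 48.4)
Step 2: at (-67, 48.4), ∇J = (-4320, 3218.4) → (-67, 48.4) − 0.2·(-4320, 3218.4) = (797, -595.28)
Step 3: at (797, -595.28), ∇J = (53006.4, -39437.28) → (797, -595.28) − 0.2·(53006.4, -39437.28) = (-9804.28, 7292.176)
∂J/∂a at (-9804.28, 7292.176) = -650073.6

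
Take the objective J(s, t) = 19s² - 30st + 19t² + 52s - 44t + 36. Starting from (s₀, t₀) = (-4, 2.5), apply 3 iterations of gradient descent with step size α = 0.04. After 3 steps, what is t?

∇J = (38s - 30t + 52, -30s + 38t - 44)
(s₁, t₁) = (-4, 2.5) − 0.04·(-175, 171) = (3, -4.34)
(s₂, t₂) = (3, -4.34) − 0.04·(296.2, -298.92) = (-8.848, 7.6168)
(s₃, t₃) = (-8.848, 7.6168) − 0.04·(-512.728, 510.8784) = (11.66112, -12.818336)
t = -12.818336

-12.818336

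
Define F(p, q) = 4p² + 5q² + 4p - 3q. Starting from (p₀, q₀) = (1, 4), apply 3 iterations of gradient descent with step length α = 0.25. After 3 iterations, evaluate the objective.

∇F = (8p + 4, 10q - 3)
(p₁, q₁) = (1, 4) − 0.25·(12, 37) = (-2, -5.25)
(p₂, q₂) = (-2, -5.25) − 0.25·(-12, -55.5) = (1, 8.625)
(p₃, q₃) = (1, 8.625) − 0.25·(12, 83.25) = (-2, -12.1875)
F(-2, -12.1875) = 787.23828125

787.23828125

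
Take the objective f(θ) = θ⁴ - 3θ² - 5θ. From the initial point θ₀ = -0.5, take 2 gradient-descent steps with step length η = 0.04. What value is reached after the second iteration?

f′(θ) = 4θ³ - 6θ - 5
θ₁ = -0.5 − 0.04·(-2.5) = -0.4
θ₂ = -0.4 − 0.04·(-2.856) = -0.28576

-0.28576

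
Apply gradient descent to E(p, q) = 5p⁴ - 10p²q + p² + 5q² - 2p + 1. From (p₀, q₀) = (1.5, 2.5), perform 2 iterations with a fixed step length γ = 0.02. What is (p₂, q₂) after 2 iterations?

(1.4699012, 2.49138)

∇E = (20p³ - 20pq + 2p - 2, -10p² + 10q)
Step 1: at (1.5, 2.5), ∇E = (-6.5, 2.5) → (1.5, 2.5) − 0.02·(-6.5, 2.5) = (1.63, 2.45)
Step 2: at (1.63, 2.45), ∇E = (8.00494, -2.069) → (1.63, 2.45) − 0.02·(8.00494, -2.069) = (1.4699012, 2.49138)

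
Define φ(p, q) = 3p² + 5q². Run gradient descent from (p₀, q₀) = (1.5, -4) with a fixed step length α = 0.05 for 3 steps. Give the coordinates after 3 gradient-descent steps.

∇φ = (6p, 10q)
(p₁, q₁) = (1.5, -4) − 0.05·(9, -40) = (1.05, -2)
(p₂, q₂) = (1.05, -2) − 0.05·(6.3, -20) = (0.735, -1)
(p₃, q₃) = (0.735, -1) − 0.05·(4.41, -10) = (0.5145, -0.5)

(0.5145, -0.5)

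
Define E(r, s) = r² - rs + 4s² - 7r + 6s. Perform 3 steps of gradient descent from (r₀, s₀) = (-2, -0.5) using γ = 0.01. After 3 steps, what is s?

-0.607615

∇E = (2r - s - 7, -r + 8s + 6)
(r₁, s₁) = (-2, -0.5) − 0.01·(-10.5, 4) = (-1.895, -0.54)
(r₂, s₂) = (-1.895, -0.54) − 0.01·(-10.25, 3.575) = (-1.7925, -0.57575)
(r₃, s₃) = (-1.7925, -0.57575) − 0.01·(-10.00925, 3.1865) = (-1.6924075, -0.607615)
s = -0.607615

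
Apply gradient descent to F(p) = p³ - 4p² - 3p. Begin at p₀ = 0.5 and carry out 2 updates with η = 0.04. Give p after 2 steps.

F′(p) = 3p² - 8p - 3
p₁ = 0.5 − 0.04·(-6.25) = 0.75
p₂ = 0.75 − 0.04·(-7.3125) = 1.0425

1.0425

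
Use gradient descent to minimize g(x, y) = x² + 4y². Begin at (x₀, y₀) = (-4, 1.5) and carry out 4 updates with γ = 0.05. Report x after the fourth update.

∇g = (2x, 8y)
Step 1: at (-4, 1.5), ∇g = (-8, 12) → (-4, 1.5) − 0.05·(-8, 12) = (-3.6, 0.9)
Step 2: at (-3.6, 0.9), ∇g = (-7.2, 7.2) → (-3.6, 0.9) − 0.05·(-7.2, 7.2) = (-3.24, 0.54)
Step 3: at (-3.24, 0.54), ∇g = (-6.48, 4.32) → (-3.24, 0.54) − 0.05·(-6.48, 4.32) = (-2.916, 0.324)
Step 4: at (-2.916, 0.324), ∇g = (-5.832, 2.592) → (-2.916, 0.324) − 0.05·(-5.832, 2.592) = (-2.6244, 0.1944)
x = -2.6244

-2.6244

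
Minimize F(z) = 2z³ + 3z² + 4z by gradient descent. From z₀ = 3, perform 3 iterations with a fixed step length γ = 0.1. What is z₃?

F′(z) = 6z² + 6z + 4
Step 1: F′(3) = 76; z₁ = 3 − 0.1·76 = -4.6
Step 2: F′(-4.6) = 103.36; z₂ = -4.6 − 0.1·103.36 = -14.936
Step 3: F′(-14.936) = 1252.888576; z₃ = -14.936 − 0.1·1252.888576 = -140.2248576

-140.2248576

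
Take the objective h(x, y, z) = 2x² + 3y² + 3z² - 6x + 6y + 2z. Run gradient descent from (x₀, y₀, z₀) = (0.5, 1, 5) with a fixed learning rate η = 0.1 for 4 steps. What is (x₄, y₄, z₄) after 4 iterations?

∇h = (4x - 6, 6y + 6, 6z + 2)
Step 1: at (0.5, 1, 5), ∇h = (-4, 12, 32) → (0.5, 1, 5) − 0.1·(-4, 12, 32) = (0.9, -0.2, 1.8)
Step 2: at (0.9, -0.2, 1.8), ∇h = (-2.4, 4.8, 12.8) → (0.9, -0.2, 1.8) − 0.1·(-2.4, 4.8, 12.8) = (1.14, -0.68, 0.52)
Step 3: at (1.14, -0.68, 0.52), ∇h = (-1.44, 1.92, 5.12) → (1.14, -0.68, 0.52) − 0.1·(-1.44, 1.92, 5.12) = (1.284, -0.872, 0.008)
Step 4: at (1.284, -0.872, 0.008), ∇h = (-0.864, 0.768, 2.048) → (1.284, -0.872, 0.008) − 0.1·(-0.864, 0.768, 2.048) = (1.3704, -0.9488, -0.1968)

(1.3704, -0.9488, -0.1968)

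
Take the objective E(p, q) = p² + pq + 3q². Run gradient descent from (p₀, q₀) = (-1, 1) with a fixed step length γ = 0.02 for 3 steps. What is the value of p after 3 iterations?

∇E = (2p + q, p + 6q)
(p₁, q₁) = (-1, 1) − 0.02·(-1, 5) = (-0.98, 0.9)
(p₂, q₂) = (-0.98, 0.9) − 0.02·(-1.06, 4.42) = (-0.9588, 0.8116)
(p₃, q₃) = (-0.9588, 0.8116) − 0.02·(-1.106, 3.9108) = (-0.93668, 0.733384)
p = -0.93668

-0.93668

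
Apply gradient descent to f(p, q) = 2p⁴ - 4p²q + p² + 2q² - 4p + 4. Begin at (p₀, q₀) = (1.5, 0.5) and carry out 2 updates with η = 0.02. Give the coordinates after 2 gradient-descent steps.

∇f = (8p³ - 8pq + 2p - 4, -4p² + 4q)
(p₁, q₁) = (1.5, 0.5) − 0.02·(20, -7) = (1.1, 0.64)
(p₂, q₂) = (1.1, 0.64) − 0.02·(3.216, -2.28) = (1.03568, 0.6856)

(1.03568, 0.6856)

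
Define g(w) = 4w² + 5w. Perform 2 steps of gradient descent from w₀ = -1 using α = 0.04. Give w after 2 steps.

g′(w) = 8w + 5
Step 1: g′(-1) = -3; w₁ = -1 − 0.04·(-3) = -0.88
Step 2: g′(-0.88) = -2.04; w₂ = -0.88 − 0.04·(-2.04) = -0.7984

-0.7984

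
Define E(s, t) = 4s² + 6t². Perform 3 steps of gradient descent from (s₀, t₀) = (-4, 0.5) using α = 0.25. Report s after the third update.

4

∇E = (8s, 12t)
(s₁, t₁) = (-4, 0.5) − 0.25·(-32, 6) = (4, -1)
(s₂, t₂) = (4, -1) − 0.25·(32, -12) = (-4, 2)
(s₃, t₃) = (-4, 2) − 0.25·(-32, 24) = (4, -4)
s = 4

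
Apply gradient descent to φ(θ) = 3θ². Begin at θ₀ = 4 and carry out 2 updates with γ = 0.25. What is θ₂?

1

φ′(θ) = 6θ
θ₁ = 4 − 0.25·24 = -2
θ₂ = -2 − 0.25·(-12) = 1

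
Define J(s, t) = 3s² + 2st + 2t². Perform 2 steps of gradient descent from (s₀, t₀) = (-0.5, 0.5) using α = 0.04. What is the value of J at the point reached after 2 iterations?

∇J = (6s + 2t, 2s + 4t)
Step 1: at (-0.5, 0.5), ∇J = (-2, 1) → (-0.5, 0.5) − 0.04·(-2, 1) = (-0.42, 0.46)
Step 2: at (-0.42, 0.46), ∇J = (-1.6, 1) → (-0.42, 0.46) − 0.04·(-1.6, 1) = (-0.356, 0.42)
J(-0.356, 0.42) = 0.433968

0.433968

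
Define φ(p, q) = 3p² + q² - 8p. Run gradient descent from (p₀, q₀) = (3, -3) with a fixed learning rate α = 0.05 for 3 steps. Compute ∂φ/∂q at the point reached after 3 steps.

-4.374

∇φ = (6p - 8, 2q)
(p₁, q₁) = (3, -3) − 0.05·(10, -6) = (2.5, -2.7)
(p₂, q₂) = (2.5, -2.7) − 0.05·(7, -5.4) = (2.15, -2.43)
(p₃, q₃) = (2.15, -2.43) − 0.05·(4.9, -4.86) = (1.905, -2.187)
∂φ/∂q at (1.905, -2.187) = -4.374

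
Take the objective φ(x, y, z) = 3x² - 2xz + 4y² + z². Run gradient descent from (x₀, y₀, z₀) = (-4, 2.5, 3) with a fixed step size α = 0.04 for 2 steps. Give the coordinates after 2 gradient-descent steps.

(-1.9328, 1.156, 2.0208)

∇φ = (6x - 2z, 8y, -2x + 2z)
(x₁, y₁, z₁) = (-4, 2.5, 3) − 0.04·(-30, 20, 14) = (-2.8, 1.7, 2.44)
(x₂, y₂, z₂) = (-2.8, 1.7, 2.44) − 0.04·(-21.68, 13.6, 10.48) = (-1.9328, 1.156, 2.0208)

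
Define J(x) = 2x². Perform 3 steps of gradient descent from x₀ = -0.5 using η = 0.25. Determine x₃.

J′(x) = 4x
Step 1: J′(-0.5) = -2; x₁ = -0.5 − 0.25·(-2) = 0
Step 2: J′(0) = 0; x₂ = 0 − 0.25·0 = 0
Step 3: J′(0) = 0; x₃ = 0 − 0.25·0 = 0

0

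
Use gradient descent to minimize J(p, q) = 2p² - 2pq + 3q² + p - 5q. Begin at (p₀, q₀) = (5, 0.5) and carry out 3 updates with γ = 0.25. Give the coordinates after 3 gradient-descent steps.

(-0.5, 2.25)

∇J = (4p - 2q + 1, -2p + 6q - 5)
(p₁, q₁) = (5, 0.5) − 0.25·(20, -12) = (0, 3.5)
(p₂, q₂) = (0, 3.5) − 0.25·(-6, 16) = (1.5, -0.5)
(p₃, q₃) = (1.5, -0.5) − 0.25·(8, -11) = (-0.5, 2.25)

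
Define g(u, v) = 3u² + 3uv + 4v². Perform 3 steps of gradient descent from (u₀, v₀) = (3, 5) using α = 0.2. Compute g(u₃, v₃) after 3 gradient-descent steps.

∇g = (6u + 3v, 3u + 8v)
Step 1: at (3, 5), ∇g = (33, 49) → (3, 5) − 0.2·(33, 49) = (-3.6, -4.8)
Step 2: at (-3.6, -4.8), ∇g = (-36, -49.2) → (-3.6, -4.8) − 0.2·(-36, -49.2) = (3.6, 5.04)
Step 3: at (3.6, 5.04), ∇g = (36.72, 51.12) → (3.6, 5.04) − 0.2·(36.72, 51.12) = (-3.744, -5.184)
g(-3.744, -5.184) = 207.77472

207.77472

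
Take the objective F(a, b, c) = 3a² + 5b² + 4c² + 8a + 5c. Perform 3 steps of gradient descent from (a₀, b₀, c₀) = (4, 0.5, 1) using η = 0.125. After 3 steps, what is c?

-0.625

∇F = (6a + 8, 10b, 8c + 5)
Step 1: at (4, 0.5, 1), ∇F = (32, 5, 13) → (4, 0.5, 1) − 0.125·(32, 5, 13) = (0, -0.125, -0.625)
Step 2: at (0, -0.125, -0.625), ∇F = (8, -1.25, 0) → (0, -0.125, -0.625) − 0.125·(8, -1.25, 0) = (-1, 0.03125, -0.625)
Step 3: at (-1, 0.03125, -0.625), ∇F = (2, 0.3125, 0) → (-1, 0.03125, -0.625) − 0.125·(2, 0.3125, 0) = (-1.25, -0.0078125, -0.625)
c = -0.625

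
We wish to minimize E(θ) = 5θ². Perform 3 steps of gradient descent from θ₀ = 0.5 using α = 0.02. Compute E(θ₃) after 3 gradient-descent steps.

0.32768

E′(θ) = 10θ
θ₁ = 0.5 − 0.02·5 = 0.4
θ₂ = 0.4 − 0.02·4 = 0.32
θ₃ = 0.32 − 0.02·3.2 = 0.256
E(0.256) = 0.32768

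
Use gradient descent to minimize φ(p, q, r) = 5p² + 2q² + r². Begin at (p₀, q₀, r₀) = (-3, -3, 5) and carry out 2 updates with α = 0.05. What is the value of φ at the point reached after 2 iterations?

∇φ = (10p, 4q, 2r)
(p₁, q₁, r₁) = (-3, -3, 5) − 0.05·(-30, -12, 10) = (-1.5, -2.4, 4.5)
(p₂, q₂, r₂) = (-1.5, -2.4, 4.5) − 0.05·(-15, -9.6, 9) = (-0.75, -1.92, 4.05)
φ(-0.75, -1.92, 4.05) = 26.5878

26.5878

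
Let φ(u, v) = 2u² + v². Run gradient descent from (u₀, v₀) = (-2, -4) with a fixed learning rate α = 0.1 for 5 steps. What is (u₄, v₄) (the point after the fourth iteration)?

(-0.2592, -1.6384)

∇φ = (4u, 2v)
(u₁, v₁) = (-2, -4) − 0.1·(-8, -8) = (-1.2, -3.2)
(u₂, v₂) = (-1.2, -3.2) − 0.1·(-4.8, -6.4) = (-0.72, -2.56)
(u₃, v₃) = (-0.72, -2.56) − 0.1·(-2.88, -5.12) = (-0.432, -2.048)
(u₄, v₄) = (-0.432, -2.048) − 0.1·(-1.728, -4.096) = (-0.2592, -1.6384)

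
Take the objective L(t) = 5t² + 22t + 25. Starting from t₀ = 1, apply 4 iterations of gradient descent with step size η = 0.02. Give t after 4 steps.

-0.88928

L′(t) = 10t + 22
t₁ = 1 − 0.02·32 = 0.36
t₂ = 0.36 − 0.02·25.6 = -0.152
t₃ = -0.152 − 0.02·20.48 = -0.5616
t₄ = -0.5616 − 0.02·16.384 = -0.88928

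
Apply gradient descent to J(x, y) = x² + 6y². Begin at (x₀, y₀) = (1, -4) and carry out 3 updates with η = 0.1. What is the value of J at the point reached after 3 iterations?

0.268288

∇J = (2x, 12y)
(x₁, y₁) = (1, -4) − 0.1·(2, -48) = (0.8, 0.8)
(x₂, y₂) = (0.8, 0.8) − 0.1·(1.6, 9.6) = (0.64, -0.16)
(x₃, y₃) = (0.64, -0.16) − 0.1·(1.28, -1.92) = (0.512, 0.032)
J(0.512, 0.032) = 0.268288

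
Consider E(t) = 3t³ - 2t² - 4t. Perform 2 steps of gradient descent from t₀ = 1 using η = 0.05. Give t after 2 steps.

E′(t) = 9t² - 4t - 4
Step 1: E′(1) = 1; t₁ = 1 − 0.05·1 = 0.95
Step 2: E′(0.95) = 0.3225; t₂ = 0.95 − 0.05·0.3225 = 0.933875

0.933875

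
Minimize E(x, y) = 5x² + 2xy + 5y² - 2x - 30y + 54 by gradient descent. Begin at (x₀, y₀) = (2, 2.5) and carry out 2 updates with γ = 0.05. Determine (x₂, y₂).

∇E = (10x + 2y - 2, 2x + 10y - 30)
(x₁, y₁) = (2, 2.5) − 0.05·(23, -1) = (0.85, 2.55)
(x₂, y₂) = (0.85, 2.55) − 0.05·(11.6, -2.8) = (0.27, 2.69)

(0.27, 2.69)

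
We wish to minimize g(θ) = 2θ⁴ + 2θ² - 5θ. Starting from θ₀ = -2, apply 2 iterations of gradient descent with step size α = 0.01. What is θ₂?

-0.98193064

g′(θ) = 8θ³ + 4θ - 5
θ₁ = -2 − 0.01·(-77) = -1.23
θ₂ = -1.23 − 0.01·(-24.806936) = -0.98193064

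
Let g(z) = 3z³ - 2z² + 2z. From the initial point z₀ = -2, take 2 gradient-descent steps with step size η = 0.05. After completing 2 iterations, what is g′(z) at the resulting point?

g′(z) = 9z² - 4z + 2
z₁ = -2 − 0.05·46 = -4.3
z₂ = -4.3 − 0.05·185.61 = -13.5805
g′(z) at (-13.5805) = 1716.19182225

1716.19182225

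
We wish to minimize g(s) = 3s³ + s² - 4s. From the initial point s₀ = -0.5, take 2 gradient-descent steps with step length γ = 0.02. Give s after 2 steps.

g′(s) = 9s² + 2s - 4
Step 1: g′(-0.5) = -2.75; s₁ = -0.5 − 0.02·(-2.75) = -0.445
Step 2: g′(-0.445) = -3.107775; s₂ = -0.445 − 0.02·(-3.107775) = -0.3828445

-0.3828445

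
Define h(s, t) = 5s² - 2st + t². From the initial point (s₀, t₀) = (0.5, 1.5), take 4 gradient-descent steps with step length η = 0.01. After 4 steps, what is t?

∇h = (10s - 2t, -2s + 2t)
Step 1: at (0.5, 1.5), ∇h = (2, 2) → (0.5, 1.5) − 0.01·(2, 2) = (0.48, 1.48)
Step 2: at (0.48, 1.48), ∇h = (1.84, 2) → (0.48, 1.48) − 0.01·(1.84, 2) = (0.4616, 1.46)
Step 3: at (0.4616, 1.46), ∇h = (1.696, 1.9968) → (0.4616, 1.46) − 0.01·(1.696, 1.9968) = (0.44464, 1.440032)
Step 4: at (0.44464, 1.440032), ∇h = (1.566336, 1.990784) → (0.44464, 1.440032) − 0.01·(1.566336, 1.990784) = (0.42897664, 1.42012416)
t = 1.42012416

1.42012416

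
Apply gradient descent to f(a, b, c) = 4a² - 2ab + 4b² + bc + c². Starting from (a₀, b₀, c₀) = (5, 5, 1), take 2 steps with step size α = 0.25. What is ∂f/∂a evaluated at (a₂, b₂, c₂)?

∇f = (8a - 2b, -2a + 8b + c, b + 2c)
(a₁, b₁, c₁) = (5, 5, 1) − 0.25·(30, 31, 7) = (-2.5, -2.75, -0.75)
(a₂, b₂, c₂) = (-2.5, -2.75, -0.75) − 0.25·(-14.5, -17.75, -4.25) = (1.125, 1.6875, 0.3125)
∂f/∂a at (1.125, 1.6875, 0.3125) = 5.625

5.625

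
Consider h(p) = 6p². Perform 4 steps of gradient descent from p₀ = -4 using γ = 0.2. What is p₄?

h′(p) = 12p
p₁ = -4 − 0.2·(-48) = 5.6
p₂ = 5.6 − 0.2·67.2 = -7.84
p₃ = -7.84 − 0.2·(-94.08) = 10.976
p₄ = 10.976 − 0.2·131.712 = -15.3664

-15.3664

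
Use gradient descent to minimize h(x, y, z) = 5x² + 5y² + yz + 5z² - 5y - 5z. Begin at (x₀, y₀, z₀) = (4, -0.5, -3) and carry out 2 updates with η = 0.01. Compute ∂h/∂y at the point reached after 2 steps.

∇h = (10x, 10y + z - 5, y + 10z - 5)
Step 1: at (4, -0.5, -3), ∇h = (40, -13, -35.5) → (4, -0.5, -3) − 0.01·(40, -13, -35.5) = (3.6, -0.37, -2.645)
Step 2: at (3.6, -0.37, -2.645), ∇h = (36, -11.345, -31.82) → (3.6, -0.37, -2.645) − 0.01·(36, -11.345, -31.82) = (3.24, -0.25655, -2.3268)
∂h/∂y at (3.24, -0.25655, -2.3268) = -9.8923

-9.8923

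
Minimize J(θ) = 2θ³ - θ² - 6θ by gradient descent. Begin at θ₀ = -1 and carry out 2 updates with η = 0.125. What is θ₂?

J′(θ) = 6θ² - 2θ - 6
Step 1: J′(-1) = 2; θ₁ = -1 − 0.125·2 = -1.25
Step 2: J′(-1.25) = 5.875; θ₂ = -1.25 − 0.125·5.875 = -1.984375

-1.984375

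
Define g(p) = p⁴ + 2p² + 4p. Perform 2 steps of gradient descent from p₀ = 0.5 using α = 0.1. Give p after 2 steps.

g′(p) = 4p³ + 4p + 4
Step 1: g′(0.5) = 6.5; p₁ = 0.5 − 0.1·6.5 = -0.15
Step 2: g′(-0.15) = 3.3865; p₂ = -0.15 − 0.1·3.3865 = -0.48865

-0.48865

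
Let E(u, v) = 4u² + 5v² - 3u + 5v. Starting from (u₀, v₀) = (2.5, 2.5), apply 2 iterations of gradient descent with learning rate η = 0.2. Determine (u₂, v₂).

(1.14, 2.5)

∇E = (8u - 3, 10v + 5)
Step 1: at (2.5, 2.5), ∇E = (17, 30) → (2.5, 2.5) − 0.2·(17, 30) = (-0.9, -3.5)
Step 2: at (-0.9, -3.5), ∇E = (-10.2, -30) → (-0.9, -3.5) − 0.2·(-10.2, -30) = (1.14, 2.5)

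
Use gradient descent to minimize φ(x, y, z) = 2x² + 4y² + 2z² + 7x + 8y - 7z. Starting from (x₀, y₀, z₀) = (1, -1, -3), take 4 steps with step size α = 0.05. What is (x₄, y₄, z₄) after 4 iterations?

(-0.6236, -1, -0.1956)

∇φ = (4x + 7, 8y + 8, 4z - 7)
(x₁, y₁, z₁) = (1, -1, -3) − 0.05·(11, 0, -19) = (0.45, -1, -2.05)
(x₂, y₂, z₂) = (0.45, -1, -2.05) − 0.05·(8.8, 0, -15.2) = (0.01, -1, -1.29)
(x₃, y₃, z₃) = (0.01, -1, -1.29) − 0.05·(7.04, 0, -12.16) = (-0.342, -1, -0.682)
(x₄, y₄, z₄) = (-0.342, -1, -0.682) − 0.05·(5.632, 0, -9.728) = (-0.6236, -1, -0.1956)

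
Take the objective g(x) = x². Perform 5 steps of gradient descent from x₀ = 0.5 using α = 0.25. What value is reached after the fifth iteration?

g′(x) = 2x
x₁ = 0.5 − 0.25·1 = 0.25
x₂ = 0.25 − 0.25·0.5 = 0.125
x₃ = 0.125 − 0.25·0.25 = 0.0625
x₄ = 0.0625 − 0.25·0.125 = 0.03125
x₅ = 0.03125 − 0.25·0.0625 = 0.015625

0.015625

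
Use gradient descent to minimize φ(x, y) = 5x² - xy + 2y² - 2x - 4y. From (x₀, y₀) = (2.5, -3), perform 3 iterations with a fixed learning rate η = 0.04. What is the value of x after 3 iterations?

0.53216

∇φ = (10x - y - 2, -x + 4y - 4)
(x₁, y₁) = (2.5, -3) − 0.04·(26, -18.5) = (1.46, -2.26)
(x₂, y₂) = (1.46, -2.26) − 0.04·(14.86, -14.5) = (0.8656, -1.68)
(x₃, y₃) = (0.8656, -1.68) − 0.04·(8.336, -11.5856) = (0.53216, -1.216576)
x = 0.53216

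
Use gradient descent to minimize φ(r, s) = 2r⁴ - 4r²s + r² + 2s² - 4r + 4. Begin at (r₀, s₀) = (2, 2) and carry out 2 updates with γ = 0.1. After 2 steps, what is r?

∇φ = (8r³ - 8rs + 2r - 4, -4r² + 4s)
Step 1: at (2, 2), ∇φ = (32, -8) → (2, 2) − 0.1·(32, -8) = (-1.2, 2.8)
Step 2: at (-1.2, 2.8), ∇φ = (6.656, 5.44) → (-1.2, 2.8) − 0.1·(6.656, 5.44) = (-1.8656, 2.256)
r = -1.8656

-1.8656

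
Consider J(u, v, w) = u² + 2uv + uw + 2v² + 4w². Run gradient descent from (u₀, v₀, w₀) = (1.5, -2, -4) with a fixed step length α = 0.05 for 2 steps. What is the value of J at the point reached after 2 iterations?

∇J = (2u + 2v + w, 2u + 4v, u + 8w)
(u₁, v₁, w₁) = (1.5, -2, -4) − 0.05·(-5, -5, -30.5) = (1.75, -1.75, -2.475)
(u₂, v₂, w₂) = (1.75, -1.75, -2.475) − 0.05·(-2.475, -3.5, -18.05) = (1.87375, -1.575, -1.5725)
J(1.87375, -1.575, -1.5725) = 9.5144296875

9.5144296875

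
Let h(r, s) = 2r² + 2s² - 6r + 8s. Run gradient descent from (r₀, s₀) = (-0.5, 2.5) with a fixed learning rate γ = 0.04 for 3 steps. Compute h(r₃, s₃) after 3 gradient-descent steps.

∇h = (4r - 6, 4s + 8)
Step 1: at (-0.5, 2.5), ∇h = (-8, 18) → (-0.5, 2.5) − 0.04·(-8, 18) = (-0.18, 1.78)
Step 2: at (-0.18, 1.78), ∇h = (-6.72, 15.12) → (-0.18, 1.78) − 0.04·(-6.72, 15.12) = (0.0888, 1.1752)
Step 3: at (0.0888, 1.1752), ∇h = (-5.6448, 12.7008) → (0.0888, 1.1752) − 0.04·(-5.6448, 12.7008) = (0.314592, 0.667168)
h(0.314592, 0.667168) = 4.537954533376

4.537954533376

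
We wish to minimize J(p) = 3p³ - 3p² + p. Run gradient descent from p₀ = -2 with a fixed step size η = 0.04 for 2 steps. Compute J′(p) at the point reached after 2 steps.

1075.008877379584

J′(p) = 9p² - 6p + 1
Step 1: J′(-2) = 49; p₁ = -2 − 0.04·49 = -3.96
Step 2: J′(-3.96) = 165.8944; p₂ = -3.96 − 0.04·165.8944 = -10.595776
J′(p) at (-10.595776) = 1075.008877379584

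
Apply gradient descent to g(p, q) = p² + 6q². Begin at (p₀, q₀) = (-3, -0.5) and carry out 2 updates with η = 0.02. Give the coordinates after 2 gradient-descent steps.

(-2.7648, -0.2888)

∇g = (2p, 12q)
(p₁, q₁) = (-3, -0.5) − 0.02·(-6, -6) = (-2.88, -0.38)
(p₂, q₂) = (-2.88, -0.38) − 0.02·(-5.76, -4.56) = (-2.7648, -0.2888)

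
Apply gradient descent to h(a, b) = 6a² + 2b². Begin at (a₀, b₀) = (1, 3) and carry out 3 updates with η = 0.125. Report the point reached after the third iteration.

(-0.125, 0.375)

∇h = (12a, 4b)
Step 1: at (1, 3), ∇h = (12, 12) → (1, 3) − 0.125·(12, 12) = (-0.5, 1.5)
Step 2: at (-0.5, 1.5), ∇h = (-6, 6) → (-0.5, 1.5) − 0.125·(-6, 6) = (0.25, 0.75)
Step 3: at (0.25, 0.75), ∇h = (3, 3) → (0.25, 0.75) − 0.125·(3, 3) = (-0.125, 0.375)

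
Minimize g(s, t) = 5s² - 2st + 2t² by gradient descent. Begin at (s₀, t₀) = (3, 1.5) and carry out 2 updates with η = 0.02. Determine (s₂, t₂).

(2.028, 1.4784)

∇g = (10s - 2t, -2s + 4t)
Step 1: at (3, 1.5), ∇g = (27, 0) → (3, 1.5) − 0.02·(27, 0) = (2.46, 1.5)
Step 2: at (2.46, 1.5), ∇g = (21.6, 1.08) → (2.46, 1.5) − 0.02·(21.6, 1.08) = (2.028, 1.4784)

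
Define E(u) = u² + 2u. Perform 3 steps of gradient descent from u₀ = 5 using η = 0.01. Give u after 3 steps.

4.647152

E′(u) = 2u + 2
Step 1: E′(5) = 12; u₁ = 5 − 0.01·12 = 4.88
Step 2: E′(4.88) = 11.76; u₂ = 4.88 − 0.01·11.76 = 4.7624
Step 3: E′(4.7624) = 11.5248; u₃ = 4.7624 − 0.01·11.5248 = 4.647152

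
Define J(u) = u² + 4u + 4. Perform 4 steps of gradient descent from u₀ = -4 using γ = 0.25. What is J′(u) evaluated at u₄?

-0.25

J′(u) = 2u + 4
u₁ = -4 − 0.25·(-4) = -3
u₂ = -3 − 0.25·(-2) = -2.5
u₃ = -2.5 − 0.25·(-1) = -2.25
u₄ = -2.25 − 0.25·(-0.5) = -2.125
J′(u) at (-2.125) = -0.25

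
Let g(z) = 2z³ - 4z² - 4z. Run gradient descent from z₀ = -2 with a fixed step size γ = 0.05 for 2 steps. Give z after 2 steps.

-9.452

g′(z) = 6z² - 8z - 4
z₁ = -2 − 0.05·36 = -3.8
z₂ = -3.8 − 0.05·113.04 = -9.452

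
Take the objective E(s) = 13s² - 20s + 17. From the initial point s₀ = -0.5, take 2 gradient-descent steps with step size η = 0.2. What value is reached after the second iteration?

E′(s) = 26s - 20
s₁ = -0.5 − 0.2·(-33) = 6.1
s₂ = 6.1 − 0.2·138.6 = -21.62

-21.62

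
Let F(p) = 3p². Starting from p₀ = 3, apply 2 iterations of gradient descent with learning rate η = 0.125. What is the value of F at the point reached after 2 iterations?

F′(p) = 6p
Step 1: F′(3) = 18; p₁ = 3 − 0.125·18 = 0.75
Step 2: F′(0.75) = 4.5; p₂ = 0.75 − 0.125·4.5 = 0.1875
F(0.1875) = 0.10546875

0.10546875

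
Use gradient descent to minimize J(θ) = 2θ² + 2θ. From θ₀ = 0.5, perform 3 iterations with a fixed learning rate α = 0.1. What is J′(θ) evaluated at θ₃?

J′(θ) = 4θ + 2
Step 1: J′(0.5) = 4; θ₁ = 0.5 − 0.1·4 = 0.1
Step 2: J′(0.1) = 2.4; θ₂ = 0.1 − 0.1·2.4 = -0.14
Step 3: J′(-0.14) = 1.44; θ₃ = -0.14 − 0.1·1.44 = -0.284
J′(θ) at (-0.284) = 0.864

0.864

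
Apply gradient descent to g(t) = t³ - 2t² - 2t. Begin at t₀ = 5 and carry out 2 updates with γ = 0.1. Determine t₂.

-0.247

g′(t) = 3t² - 4t - 2
Step 1: g′(5) = 53; t₁ = 5 − 0.1·53 = -0.3
Step 2: g′(-0.3) = -0.53; t₂ = -0.3 − 0.1·(-0.53) = -0.247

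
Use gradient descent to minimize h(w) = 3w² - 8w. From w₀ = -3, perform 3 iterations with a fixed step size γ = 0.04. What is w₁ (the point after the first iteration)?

-1.96

h′(w) = 6w - 8
Step 1: h′(-3) = -26; w₁ = -3 − 0.04·(-26) = -1.96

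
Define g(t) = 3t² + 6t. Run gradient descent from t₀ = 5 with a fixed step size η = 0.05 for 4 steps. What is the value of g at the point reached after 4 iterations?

g′(t) = 6t + 6
t₁ = 5 − 0.05·36 = 3.2
t₂ = 3.2 − 0.05·25.2 = 1.94
t₃ = 1.94 − 0.05·17.64 = 1.058
t₄ = 1.058 − 0.05·12.348 = 0.4406
g(0.4406) = 3.22598508

3.22598508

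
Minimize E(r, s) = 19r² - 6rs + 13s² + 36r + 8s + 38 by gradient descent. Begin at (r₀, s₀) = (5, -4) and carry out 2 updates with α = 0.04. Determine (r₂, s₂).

∇E = (38r - 6s + 36, -6r + 26s + 8)
(r₁, s₁) = (5, -4) − 0.04·(250, -126) = (-5, 1.04)
(r₂, s₂) = (-5, 1.04) − 0.04·(-160.24, 65.04) = (1.4096, -1.5616)

(1.4096, -1.5616)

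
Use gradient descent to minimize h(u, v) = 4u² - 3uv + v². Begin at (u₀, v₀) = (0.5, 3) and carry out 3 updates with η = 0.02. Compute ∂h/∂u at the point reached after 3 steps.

∇h = (8u - 3v, -3u + 2v)
Step 1: at (0.5, 3), ∇h = (-5, 4.5) → (0.5, 3) − 0.02·(-5, 4.5) = (0.6, 2.91)
Step 2: at (0.6, 2.91), ∇h = (-3.93, 4.02) → (0.6, 2.91) − 0.02·(-3.93, 4.02) = (0.6786, 2.8296)
Step 3: at (0.6786, 2.8296), ∇h = (-3.06, 3.6234) → (0.6786, 2.8296) − 0.02·(-3.06, 3.6234) = (0.7398, 2.757132)
∂h/∂u at (0.7398, 2.757132) = -2.352996

-2.352996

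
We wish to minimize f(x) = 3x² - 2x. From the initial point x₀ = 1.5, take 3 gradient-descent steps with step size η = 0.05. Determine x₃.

0.7335

f′(x) = 6x - 2
x₁ = 1.5 − 0.05·7 = 1.15
x₂ = 1.15 − 0.05·4.9 = 0.905
x₃ = 0.905 − 0.05·3.43 = 0.7335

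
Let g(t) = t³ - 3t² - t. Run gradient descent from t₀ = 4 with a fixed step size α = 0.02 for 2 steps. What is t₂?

g′(t) = 3t² - 6t - 1
Step 1: g′(4) = 23; t₁ = 4 − 0.02·23 = 3.54
Step 2: g′(3.54) = 15.3548; t₂ = 3.54 − 0.02·15.3548 = 3.232904

3.232904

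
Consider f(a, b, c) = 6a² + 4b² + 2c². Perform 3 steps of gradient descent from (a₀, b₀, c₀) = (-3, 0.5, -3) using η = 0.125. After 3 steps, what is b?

∇f = (12a, 8b, 4c)
(a₁, b₁, c₁) = (-3, 0.5, -3) − 0.125·(-36, 4, -12) = (1.5, 0, -1.5)
(a₂, b₂, c₂) = (1.5, 0, -1.5) − 0.125·(18, 0, -6) = (-0.75, 0, -0.75)
(a₃, b₃, c₃) = (-0.75, 0, -0.75) − 0.125·(-9, 0, -3) = (0.375, 0, -0.375)
b = 0

0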